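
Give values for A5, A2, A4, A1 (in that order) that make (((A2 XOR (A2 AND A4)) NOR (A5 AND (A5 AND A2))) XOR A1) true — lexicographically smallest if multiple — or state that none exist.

A5=0, A2=0, A4=0, A1=0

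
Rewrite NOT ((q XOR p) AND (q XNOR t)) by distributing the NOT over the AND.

NOT (q XOR p) OR NOT (q XNOR t)
De Morgan's: NOT(AND of terms) = OR of negations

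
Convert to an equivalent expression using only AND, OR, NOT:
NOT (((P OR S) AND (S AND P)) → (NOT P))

((P OR S) AND (S AND P)) AND P
(Negated implication: NOT(A → B) = A AND NOT B)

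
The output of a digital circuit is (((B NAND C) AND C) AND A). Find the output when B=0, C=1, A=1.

Substituting: (((0 NAND 1) AND 1) AND 1)
= 1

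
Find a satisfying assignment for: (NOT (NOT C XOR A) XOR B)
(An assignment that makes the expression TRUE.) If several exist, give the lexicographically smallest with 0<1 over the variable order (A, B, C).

A=0, B=0, C=1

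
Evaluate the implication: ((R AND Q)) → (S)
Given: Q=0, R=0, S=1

Antecedent ((R AND Q)) = 0; consequent (S) = 1.
0 → 1 = 1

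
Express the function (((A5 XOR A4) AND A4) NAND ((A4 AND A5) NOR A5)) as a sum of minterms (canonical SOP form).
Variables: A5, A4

Σm(0, 2, 3) = (NOT A5 AND NOT A4) OR (A5 AND NOT A4) OR (A5 AND A4)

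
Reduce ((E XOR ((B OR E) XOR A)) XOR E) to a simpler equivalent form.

By XOR self-cancellation ((E XOR v) XOR v = E):
= ((B OR E) XOR A)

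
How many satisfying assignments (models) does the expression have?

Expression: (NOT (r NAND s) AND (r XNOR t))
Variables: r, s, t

Satisfying assignments: (1,1,1)
Count: 1 out of 8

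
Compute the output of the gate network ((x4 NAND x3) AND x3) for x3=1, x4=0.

Substituting: ((0 NAND 1) AND 1)
= 1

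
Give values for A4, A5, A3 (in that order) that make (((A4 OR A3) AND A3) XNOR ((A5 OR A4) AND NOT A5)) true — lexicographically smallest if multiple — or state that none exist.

A4=0, A5=0, A3=0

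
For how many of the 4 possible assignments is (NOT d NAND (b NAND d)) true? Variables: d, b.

Satisfying assignments: (1,0), (1,1)
Count: 2 out of 4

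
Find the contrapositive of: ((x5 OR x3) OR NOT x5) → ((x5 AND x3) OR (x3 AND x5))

Contrapositive: NOT ((x5 AND x3) OR (x3 AND x5)) → NOT ((x5 OR x3) OR NOT x5)
Note: A statement and its contrapositive are logically equivalent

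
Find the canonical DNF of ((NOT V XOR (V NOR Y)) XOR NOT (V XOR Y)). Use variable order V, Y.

(NOT V AND NOT Y) OR (NOT V AND Y) OR (V AND Y)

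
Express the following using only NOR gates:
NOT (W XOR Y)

(((((W NOR Y) NOR (W NOR Y)) NOR ((W NOR Y) NOR (W NOR Y))) NOR ((((W NOR W) NOR (Y NOR Y)) NOR ((W NOR W) NOR (Y NOR Y))) NOR (((W NOR W) NOR (Y NOR Y)) NOR ((W NOR W) NOR (Y NOR Y))))) NOR ((((W NOR Y) NOR (W NOR Y)) NOR ((W NOR Y) NOR (W NOR Y))) NOR ((((W NOR W) NOR (Y NOR Y)) NOR ((W NOR W) NOR (Y NOR Y))) NOR (((W NOR W) NOR (Y NOR Y)) NOR ((W NOR W) NOR (Y NOR Y))))))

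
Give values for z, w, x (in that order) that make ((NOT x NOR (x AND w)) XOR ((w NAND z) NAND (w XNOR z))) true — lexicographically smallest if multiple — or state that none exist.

z=0, w=0, x=1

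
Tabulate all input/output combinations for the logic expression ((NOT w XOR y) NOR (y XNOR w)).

w | y | Output
--------------
0 | 0 | 0
0 | 1 | 1
1 | 0 | 1
1 | 1 | 0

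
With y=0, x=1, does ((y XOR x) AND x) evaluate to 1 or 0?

Substituting: ((0 XOR 1) AND 1)
= 1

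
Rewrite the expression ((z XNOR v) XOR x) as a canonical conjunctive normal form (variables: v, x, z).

(v OR x OR NOT z) AND (v OR NOT x OR z) AND (NOT v OR x OR z) AND (NOT v OR NOT x OR NOT z)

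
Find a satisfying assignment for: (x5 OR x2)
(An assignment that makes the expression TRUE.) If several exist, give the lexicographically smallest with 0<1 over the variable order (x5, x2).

x5=0, x2=1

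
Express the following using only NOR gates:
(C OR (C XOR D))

((C NOR ((((C NOR D) NOR (C NOR D)) NOR ((C NOR D) NOR (C NOR D))) NOR ((((C NOR C) NOR (D NOR D)) NOR ((C NOR C) NOR (D NOR D))) NOR (((C NOR C) NOR (D NOR D)) NOR ((C NOR C) NOR (D NOR D)))))) NOR (C NOR ((((C NOR D) NOR (C NOR D)) NOR ((C NOR D) NOR (C NOR D))) NOR ((((C NOR C) NOR (D NOR D)) NOR ((C NOR C) NOR (D NOR D))) NOR (((C NOR C) NOR (D NOR D)) NOR ((C NOR C) NOR (D NOR D)))))))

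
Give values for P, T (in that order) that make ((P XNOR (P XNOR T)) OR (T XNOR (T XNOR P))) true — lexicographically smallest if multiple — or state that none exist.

P=0, T=1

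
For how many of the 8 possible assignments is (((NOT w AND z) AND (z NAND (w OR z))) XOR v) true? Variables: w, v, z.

Satisfying assignments: (0,1,0), (0,1,1), (1,1,0), (1,1,1)
Count: 4 out of 8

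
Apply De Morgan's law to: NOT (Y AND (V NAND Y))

NOT Y OR NOT (V NAND Y)
De Morgan's: NOT(AND of terms) = OR of negations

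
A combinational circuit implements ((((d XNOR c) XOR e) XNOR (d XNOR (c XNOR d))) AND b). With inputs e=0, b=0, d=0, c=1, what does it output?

Substituting: ((((0 XNOR 1) XOR 0) XNOR (0 XNOR (1 XNOR 0))) AND 0)
= 0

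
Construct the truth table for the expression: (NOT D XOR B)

D | B | Output
--------------
0 | 0 | 1
0 | 1 | 0
1 | 0 | 0
1 | 1 | 1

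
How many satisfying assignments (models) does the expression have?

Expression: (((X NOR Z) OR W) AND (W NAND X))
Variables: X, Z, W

Satisfying assignments: (0,0,0), (0,0,1), (0,1,1)
Count: 3 out of 8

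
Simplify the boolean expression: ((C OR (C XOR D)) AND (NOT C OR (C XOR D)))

By distribution ((E OR v) AND (E OR NOT v) = E):
= (C XOR D)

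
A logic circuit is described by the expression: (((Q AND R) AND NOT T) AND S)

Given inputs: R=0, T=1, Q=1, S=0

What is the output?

Substituting: (((1 AND 0) AND NOT 1) AND 0)
= 0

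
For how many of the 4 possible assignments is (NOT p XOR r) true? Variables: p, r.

Satisfying assignments: (0,0), (1,1)
Count: 2 out of 4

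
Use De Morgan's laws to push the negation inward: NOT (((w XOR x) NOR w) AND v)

NOT ((w XOR x) NOR w) OR NOT v
De Morgan's: NOT(AND of terms) = OR of negations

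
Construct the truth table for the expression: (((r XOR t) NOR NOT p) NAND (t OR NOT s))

p | r | t | s | Output
----------------------
0 | 0 | 0 | 0 | 1
0 | 0 | 0 | 1 | 1
0 | 0 | 1 | 0 | 1
0 | 0 | 1 | 1 | 1
0 | 1 | 0 | 0 | 1
0 | 1 | 0 | 1 | 1
0 | 1 | 1 | 0 | 1
0 | 1 | 1 | 1 | 1
1 | 0 | 0 | 0 | 0
1 | 0 | 0 | 1 | 1
1 | 0 | 1 | 0 | 1
1 | 0 | 1 | 1 | 1
1 | 1 | 0 | 0 | 1
1 | 1 | 0 | 1 | 1
1 | 1 | 1 | 0 | 0
1 | 1 | 1 | 1 | 0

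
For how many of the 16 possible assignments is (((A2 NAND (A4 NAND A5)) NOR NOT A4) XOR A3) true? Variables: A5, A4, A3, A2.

Satisfying assignments: (0,0,1,0), (0,0,1,1), (0,1,0,1), (0,1,1,0), (1,0,1,0), (1,0,1,1), (1,1,1,0), (1,1,1,1)
Count: 8 out of 16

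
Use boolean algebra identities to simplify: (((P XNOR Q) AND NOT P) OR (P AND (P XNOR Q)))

By distribution ((E AND v) OR (E AND NOT v) = E):
= (P XNOR Q)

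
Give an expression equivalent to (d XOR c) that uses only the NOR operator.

((((d NOR c) NOR (d NOR c)) NOR ((d NOR c) NOR (d NOR c))) NOR ((((d NOR d) NOR (c NOR c)) NOR ((d NOR d) NOR (c NOR c))) NOR (((d NOR d) NOR (c NOR c)) NOR ((d NOR d) NOR (c NOR c)))))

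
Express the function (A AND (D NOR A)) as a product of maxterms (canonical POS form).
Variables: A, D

ΠM(0, 1, 2, 3) = (A OR D) AND (A OR NOT D) AND (NOT A OR D) AND (NOT A OR NOT D)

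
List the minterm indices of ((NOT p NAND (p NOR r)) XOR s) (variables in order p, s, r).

Σm(1, 2, 4, 5) = (NOT p AND NOT s AND r) OR (NOT p AND s AND NOT r) OR (p AND NOT s AND NOT r) OR (p AND NOT s AND r)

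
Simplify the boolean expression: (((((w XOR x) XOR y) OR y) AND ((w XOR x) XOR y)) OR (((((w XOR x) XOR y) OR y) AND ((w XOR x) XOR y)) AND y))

By absorption (E OR (E AND v) = E) then absorption (E AND (E OR v) = E):
= ((w XOR x) XOR y)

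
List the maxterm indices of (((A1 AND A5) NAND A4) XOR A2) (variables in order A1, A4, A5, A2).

ΠM(1, 3, 5, 7, 9, 11, 13, 14) = (A1 OR A4 OR A5 OR NOT A2) AND (A1 OR A4 OR NOT A5 OR NOT A2) AND (A1 OR NOT A4 OR A5 OR NOT A2) AND (A1 OR NOT A4 OR NOT A5 OR NOT A2) AND (NOT A1 OR A4 OR A5 OR NOT A2) AND (NOT A1 OR A4 OR NOT A5 OR NOT A2) AND (NOT A1 OR NOT A4 OR A5 OR NOT A2) AND (NOT A1 OR NOT A4 OR NOT A5 OR A2)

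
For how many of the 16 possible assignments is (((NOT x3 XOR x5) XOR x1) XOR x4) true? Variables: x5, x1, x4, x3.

Satisfying assignments: (0,0,0,0), (0,0,1,1), (0,1,0,1), (0,1,1,0), (1,0,0,1), (1,0,1,0), (1,1,0,0), (1,1,1,1)
Count: 8 out of 16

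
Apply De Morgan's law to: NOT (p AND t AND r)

NOT p OR NOT t OR NOT r
De Morgan's: NOT(AND of terms) = OR of negations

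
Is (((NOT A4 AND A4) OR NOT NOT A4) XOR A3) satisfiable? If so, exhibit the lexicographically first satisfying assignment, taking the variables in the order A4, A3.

A4=0, A3=1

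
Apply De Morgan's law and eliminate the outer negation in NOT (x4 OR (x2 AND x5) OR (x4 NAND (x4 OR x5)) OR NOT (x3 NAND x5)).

NOT x4 AND NOT (x2 AND x5) AND NOT (x4 NAND (x4 OR x5)) AND (x3 NAND x5)
De Morgan's: NOT(OR of terms) = AND of negations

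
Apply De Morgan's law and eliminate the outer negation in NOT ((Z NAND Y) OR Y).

NOT (Z NAND Y) AND NOT Y
De Morgan's: NOT(OR of terms) = AND of negations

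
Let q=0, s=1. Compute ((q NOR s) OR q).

Substituting: ((0 NOR 1) OR 0)
= 0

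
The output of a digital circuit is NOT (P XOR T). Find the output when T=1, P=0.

Substituting: NOT (0 XOR 1)
= 0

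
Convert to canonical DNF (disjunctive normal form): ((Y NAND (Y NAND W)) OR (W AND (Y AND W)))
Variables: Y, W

(NOT Y AND NOT W) OR (NOT Y AND W) OR (Y AND W)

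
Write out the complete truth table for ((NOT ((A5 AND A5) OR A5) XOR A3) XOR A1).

A5 | A3 | A1 | Output
---------------------
0 | 0 | 0 | 1
0 | 0 | 1 | 0
0 | 1 | 0 | 0
0 | 1 | 1 | 1
1 | 0 | 0 | 0
1 | 0 | 1 | 1
1 | 1 | 0 | 1
1 | 1 | 1 | 0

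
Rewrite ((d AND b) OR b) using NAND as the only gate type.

((((d NAND b) NAND (d NAND b)) NAND ((d NAND b) NAND (d NAND b))) NAND (b NAND b))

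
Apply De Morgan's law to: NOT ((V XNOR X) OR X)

NOT (V XNOR X) AND NOT X
De Morgan's: NOT(OR of terms) = AND of negations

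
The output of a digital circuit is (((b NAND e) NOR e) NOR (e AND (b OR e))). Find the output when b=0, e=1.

Substituting: (((0 NAND 1) NOR 1) NOR (1 AND (0 OR 1)))
= 0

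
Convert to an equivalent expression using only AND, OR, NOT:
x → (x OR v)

NOT x OR (x OR v)
(Implication elimination: A → B = NOT A OR B)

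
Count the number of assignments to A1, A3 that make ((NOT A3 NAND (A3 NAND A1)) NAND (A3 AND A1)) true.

Satisfying assignments: (0,0), (0,1), (1,0)
Count: 3 out of 4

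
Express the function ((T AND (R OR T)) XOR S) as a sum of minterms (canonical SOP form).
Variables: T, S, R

Σm(2, 3, 4, 5) = (NOT T AND S AND NOT R) OR (NOT T AND S AND R) OR (T AND NOT S AND NOT R) OR (T AND NOT S AND R)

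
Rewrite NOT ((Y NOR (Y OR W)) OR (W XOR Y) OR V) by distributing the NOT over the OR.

NOT (Y NOR (Y OR W)) AND NOT (W XOR Y) AND NOT V
De Morgan's: NOT(OR of terms) = AND of negations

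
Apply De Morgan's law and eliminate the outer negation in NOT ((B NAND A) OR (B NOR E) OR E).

NOT (B NAND A) AND NOT (B NOR E) AND NOT E
De Morgan's: NOT(OR of terms) = AND of negations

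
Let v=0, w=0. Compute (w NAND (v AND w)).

Substituting: (0 NAND (0 AND 0))
= 1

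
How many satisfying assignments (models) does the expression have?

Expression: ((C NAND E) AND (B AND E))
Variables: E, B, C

Satisfying assignments: (1,1,0)
Count: 1 out of 8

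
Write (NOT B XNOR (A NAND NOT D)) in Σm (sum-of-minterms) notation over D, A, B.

Σm(0, 3, 4, 6) = (NOT D AND NOT A AND NOT B) OR (NOT D AND A AND B) OR (D AND NOT A AND NOT B) OR (D AND A AND NOT B)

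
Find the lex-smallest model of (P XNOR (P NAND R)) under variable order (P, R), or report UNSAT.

P=1, R=0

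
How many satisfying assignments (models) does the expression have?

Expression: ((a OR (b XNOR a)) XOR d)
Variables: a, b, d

Satisfying assignments: (0,0,0), (0,1,1), (1,0,0), (1,1,0)
Count: 4 out of 8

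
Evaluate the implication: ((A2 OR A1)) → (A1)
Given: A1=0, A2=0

Antecedent ((A2 OR A1)) = 0; consequent (A1) = 0.
0 → 0 = 1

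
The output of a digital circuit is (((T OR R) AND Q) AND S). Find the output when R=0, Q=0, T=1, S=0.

Substituting: (((1 OR 0) AND 0) AND 0)
= 0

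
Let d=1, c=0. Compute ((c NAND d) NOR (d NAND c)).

Substituting: ((0 NAND 1) NOR (1 NAND 0))
= 0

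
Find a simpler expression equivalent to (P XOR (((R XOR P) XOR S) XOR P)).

By XOR self-cancellation ((E XOR v) XOR v = E):
= ((R XOR P) XOR S)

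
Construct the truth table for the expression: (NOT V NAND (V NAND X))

X | V | Output
--------------
0 | 0 | 0
0 | 1 | 1
1 | 0 | 0
1 | 1 | 1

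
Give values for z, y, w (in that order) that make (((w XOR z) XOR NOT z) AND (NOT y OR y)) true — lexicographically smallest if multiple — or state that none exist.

z=0, y=0, w=0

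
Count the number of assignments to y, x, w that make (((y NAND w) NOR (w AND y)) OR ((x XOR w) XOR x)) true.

Satisfying assignments: (0,0,1), (0,1,1), (1,0,1), (1,1,1)
Count: 4 out of 8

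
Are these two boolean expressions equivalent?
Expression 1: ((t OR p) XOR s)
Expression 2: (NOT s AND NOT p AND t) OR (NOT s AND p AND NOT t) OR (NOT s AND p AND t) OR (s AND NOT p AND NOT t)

Yes, they are equivalent — the two output columns agree on all 8 assignments:
s | p | t | Expression 1 | Expression 2
---------------------------------------
0 | 0 | 0 | 0 | 0
0 | 0 | 1 | 1 | 1
0 | 1 | 0 | 1 | 1
0 | 1 | 1 | 1 | 1
1 | 0 | 0 | 1 | 1
1 | 0 | 1 | 0 | 0
1 | 1 | 0 | 0 | 0
1 | 1 | 1 | 0 | 0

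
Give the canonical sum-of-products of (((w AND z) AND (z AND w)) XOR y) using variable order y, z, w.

Σm(3, 4, 5, 6) = (NOT y AND z AND w) OR (y AND NOT z AND NOT w) OR (y AND NOT z AND w) OR (y AND z AND NOT w)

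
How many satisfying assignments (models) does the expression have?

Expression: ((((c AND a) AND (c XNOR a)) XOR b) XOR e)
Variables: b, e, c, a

Satisfying assignments: (0,0,1,1), (0,1,0,0), (0,1,0,1), (0,1,1,0), (1,0,0,0), (1,0,0,1), (1,0,1,0), (1,1,1,1)
Count: 8 out of 16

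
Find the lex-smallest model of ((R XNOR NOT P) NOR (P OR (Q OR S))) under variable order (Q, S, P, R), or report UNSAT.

Q=0, S=0, P=0, R=0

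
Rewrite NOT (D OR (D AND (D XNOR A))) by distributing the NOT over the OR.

NOT D AND NOT (D AND (D XNOR A))
De Morgan's: NOT(OR of terms) = AND of negations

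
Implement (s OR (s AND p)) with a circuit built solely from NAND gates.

((s NAND s) NAND (((s NAND p) NAND (s NAND p)) NAND ((s NAND p) NAND (s NAND p))))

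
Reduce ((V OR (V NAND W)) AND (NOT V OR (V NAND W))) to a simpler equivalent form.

By distribution ((E OR v) AND (E OR NOT v) = E):
= (V NAND W)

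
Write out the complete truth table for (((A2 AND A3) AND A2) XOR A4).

A3 | A4 | A2 | Output
---------------------
0 | 0 | 0 | 0
0 | 0 | 1 | 0
0 | 1 | 0 | 1
0 | 1 | 1 | 1
1 | 0 | 0 | 0
1 | 0 | 1 | 1
1 | 1 | 0 | 1
1 | 1 | 1 | 0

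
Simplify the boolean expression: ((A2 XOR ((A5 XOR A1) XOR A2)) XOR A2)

By XOR self-cancellation ((E XOR v) XOR v = E):
= ((A5 XOR A1) XOR A2)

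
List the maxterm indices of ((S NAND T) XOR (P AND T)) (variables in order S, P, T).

ΠM(3, 5) = (S OR NOT P OR NOT T) AND (NOT S OR P OR NOT T)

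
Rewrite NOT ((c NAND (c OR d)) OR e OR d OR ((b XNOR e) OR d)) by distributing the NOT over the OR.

NOT (c NAND (c OR d)) AND NOT e AND NOT d AND NOT ((b XNOR e) OR d)
De Morgan's: NOT(OR of terms) = AND of negations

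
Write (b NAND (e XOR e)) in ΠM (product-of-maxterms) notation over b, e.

ΠM() = TRUE (no maxterms)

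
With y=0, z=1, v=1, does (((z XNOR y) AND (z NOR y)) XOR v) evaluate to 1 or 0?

Substituting: (((1 XNOR 0) AND (1 NOR 0)) XOR 1)
= 1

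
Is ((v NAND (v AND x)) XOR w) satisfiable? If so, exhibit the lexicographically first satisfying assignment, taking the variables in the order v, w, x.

v=0, w=0, x=0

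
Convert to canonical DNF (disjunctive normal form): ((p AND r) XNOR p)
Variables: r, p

(NOT r AND NOT p) OR (r AND NOT p) OR (r AND p)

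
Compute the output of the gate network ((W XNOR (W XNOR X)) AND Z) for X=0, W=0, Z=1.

Substituting: ((0 XNOR (0 XNOR 0)) AND 1)
= 0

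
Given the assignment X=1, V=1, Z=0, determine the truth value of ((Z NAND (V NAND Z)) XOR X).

Substituting: ((0 NAND (1 NAND 0)) XOR 1)
= 0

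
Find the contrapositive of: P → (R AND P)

Contrapositive: NOT (R AND P) → NOT P
Note: A statement and its contrapositive are logically equivalent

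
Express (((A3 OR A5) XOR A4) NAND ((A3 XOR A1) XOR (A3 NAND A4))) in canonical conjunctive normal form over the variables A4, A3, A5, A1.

(A4 OR A3 OR NOT A5 OR A1) AND (A4 OR NOT A3 OR A5 OR NOT A1) AND (A4 OR NOT A3 OR NOT A5 OR NOT A1) AND (NOT A4 OR A3 OR A5 OR A1)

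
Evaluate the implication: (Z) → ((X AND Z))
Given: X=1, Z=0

Antecedent (Z) = 0; consequent ((X AND Z)) = 0.
0 → 0 = 1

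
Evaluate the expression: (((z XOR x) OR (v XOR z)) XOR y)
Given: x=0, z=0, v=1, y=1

Substituting: (((0 XOR 0) OR (1 XOR 0)) XOR 1)
= 0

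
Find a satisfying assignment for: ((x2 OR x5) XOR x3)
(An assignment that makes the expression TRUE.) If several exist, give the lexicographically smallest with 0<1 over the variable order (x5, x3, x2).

x5=0, x3=0, x2=1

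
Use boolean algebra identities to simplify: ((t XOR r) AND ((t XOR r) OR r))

By absorption (E AND (E OR v) = E):
= (t XOR r)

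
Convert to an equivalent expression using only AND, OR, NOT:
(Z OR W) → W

NOT (Z OR W) OR W
(Implication elimination: A → B = NOT A OR B)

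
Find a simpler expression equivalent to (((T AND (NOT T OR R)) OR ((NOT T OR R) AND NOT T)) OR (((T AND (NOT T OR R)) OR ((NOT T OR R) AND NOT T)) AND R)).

By absorption (E OR (E AND v) = E) then distribution ((E AND v) OR (E AND NOT v) = E):
= (NOT T OR R)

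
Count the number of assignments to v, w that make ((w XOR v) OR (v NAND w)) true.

Satisfying assignments: (0,0), (0,1), (1,0)
Count: 3 out of 4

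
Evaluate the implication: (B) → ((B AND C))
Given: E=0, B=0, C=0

Antecedent (B) = 0; consequent ((B AND C)) = 0.
0 → 0 = 1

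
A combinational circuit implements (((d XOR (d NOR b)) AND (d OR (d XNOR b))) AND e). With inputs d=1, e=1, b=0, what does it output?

Substituting: (((1 XOR (1 NOR 0)) AND (1 OR (1 XNOR 0))) AND 1)
= 1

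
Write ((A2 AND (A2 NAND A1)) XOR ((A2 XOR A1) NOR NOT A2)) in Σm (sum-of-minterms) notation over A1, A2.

Σm(1, 3) = (NOT A1 AND A2) OR (A1 AND A2)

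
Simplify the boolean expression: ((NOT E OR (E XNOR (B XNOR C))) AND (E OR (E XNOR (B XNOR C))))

By distribution ((E OR v) AND (E OR NOT v) = E):
= (E XNOR (B XNOR C))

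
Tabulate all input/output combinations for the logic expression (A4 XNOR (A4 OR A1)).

A1 | A4 | Output
----------------
0 | 0 | 1
0 | 1 | 1
1 | 0 | 0
1 | 1 | 1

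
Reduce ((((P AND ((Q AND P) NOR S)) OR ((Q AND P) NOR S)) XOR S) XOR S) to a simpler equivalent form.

By XOR self-cancellation ((E XOR v) XOR v = E) then absorption (E OR (E AND v) = E):
= ((Q AND P) NOR S)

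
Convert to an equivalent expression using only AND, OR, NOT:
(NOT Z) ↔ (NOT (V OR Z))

((NOT Z) AND (NOT (V OR Z))) OR (Z AND (V OR Z))
(Biconditional = both true or both false)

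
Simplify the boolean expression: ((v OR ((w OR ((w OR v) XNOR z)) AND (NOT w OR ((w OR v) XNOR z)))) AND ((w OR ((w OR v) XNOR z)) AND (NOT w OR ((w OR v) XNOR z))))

By absorption (E AND (E OR v) = E) then distribution ((E OR v) AND (E OR NOT v) = E):
= ((w OR v) XNOR z)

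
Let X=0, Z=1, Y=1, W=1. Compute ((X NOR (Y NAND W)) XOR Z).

Substituting: ((0 NOR (1 NAND 1)) XOR 1)
= 0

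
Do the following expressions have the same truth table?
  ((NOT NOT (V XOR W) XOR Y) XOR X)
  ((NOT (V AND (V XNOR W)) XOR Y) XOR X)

No. Counterexample: with Y=0, V=0, X=0, W=0, Expression 1 = 0 but Expression 2 = 1.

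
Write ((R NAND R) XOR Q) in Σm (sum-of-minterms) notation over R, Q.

Σm(0, 3) = (NOT R AND NOT Q) OR (R AND Q)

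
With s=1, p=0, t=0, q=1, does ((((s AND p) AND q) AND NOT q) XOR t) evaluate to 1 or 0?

Substituting: ((((1 AND 0) AND 1) AND NOT 1) XOR 0)
= 0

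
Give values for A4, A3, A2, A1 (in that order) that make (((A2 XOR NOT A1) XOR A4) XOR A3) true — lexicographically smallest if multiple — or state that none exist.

A4=0, A3=0, A2=0, A1=0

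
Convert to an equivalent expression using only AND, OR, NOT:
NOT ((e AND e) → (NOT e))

(e AND e) AND e
(Negated implication: NOT(A → B) = A AND NOT B)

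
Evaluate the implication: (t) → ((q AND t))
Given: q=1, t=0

Antecedent (t) = 0; consequent ((q AND t)) = 0.
0 → 0 = 1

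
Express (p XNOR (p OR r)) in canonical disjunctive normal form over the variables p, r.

(NOT p AND NOT r) OR (p AND NOT r) OR (p AND r)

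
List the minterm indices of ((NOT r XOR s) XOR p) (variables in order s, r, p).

Σm(0, 3, 5, 6) = (NOT s AND NOT r AND NOT p) OR (NOT s AND r AND p) OR (s AND NOT r AND p) OR (s AND r AND NOT p)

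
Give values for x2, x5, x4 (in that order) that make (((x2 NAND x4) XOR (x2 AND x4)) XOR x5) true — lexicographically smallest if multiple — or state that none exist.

x2=0, x5=0, x4=0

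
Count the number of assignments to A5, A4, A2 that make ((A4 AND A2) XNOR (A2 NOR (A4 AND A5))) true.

Satisfying assignments: (0,0,1), (1,0,1), (1,1,0)
Count: 3 out of 8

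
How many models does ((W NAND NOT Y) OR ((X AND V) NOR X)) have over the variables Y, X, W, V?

Satisfying assignments: (0,0,0,0), (0,0,0,1), (0,0,1,0), (0,0,1,1), (0,1,0,0), (0,1,0,1), (1,0,0,0), (1,0,0,1), (1,0,1,0), (1,0,1,1), (1,1,0,0), (1,1,0,1), (1,1,1,0), (1,1,1,1)
Count: 14 out of 16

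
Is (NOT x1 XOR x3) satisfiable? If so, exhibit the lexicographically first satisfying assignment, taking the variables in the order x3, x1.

x3=0, x1=0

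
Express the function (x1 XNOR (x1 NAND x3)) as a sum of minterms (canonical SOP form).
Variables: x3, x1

Σm(1) = (NOT x3 AND x1)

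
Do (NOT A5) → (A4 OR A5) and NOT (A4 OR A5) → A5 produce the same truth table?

Yes, Contrapositive is always equivalent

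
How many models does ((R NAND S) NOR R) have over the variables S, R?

No assignment satisfies the expression.
Count: 0 out of 4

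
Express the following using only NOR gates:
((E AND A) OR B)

((((E NOR E) NOR (A NOR A)) NOR B) NOR (((E NOR E) NOR (A NOR A)) NOR B))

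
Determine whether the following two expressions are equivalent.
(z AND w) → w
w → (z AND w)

No, Converse is not equivalent to original (counterexample: w=1, z=0)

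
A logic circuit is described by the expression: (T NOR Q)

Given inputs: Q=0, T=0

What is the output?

Substituting: (0 NOR 0)
= 1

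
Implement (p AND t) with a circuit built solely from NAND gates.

((p NAND t) NAND (p NAND t))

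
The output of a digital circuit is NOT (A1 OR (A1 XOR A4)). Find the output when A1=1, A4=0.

Substituting: NOT (1 OR (1 XOR 0))
= 0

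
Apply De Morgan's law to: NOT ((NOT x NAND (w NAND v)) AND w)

NOT (NOT x NAND (w NAND v)) OR NOT w
De Morgan's: NOT(AND of terms) = OR of negations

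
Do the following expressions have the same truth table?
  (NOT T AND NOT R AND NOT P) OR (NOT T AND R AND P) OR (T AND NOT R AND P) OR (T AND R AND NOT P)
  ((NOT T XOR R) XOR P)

Yes, they are equivalent — the two output columns agree on all 8 assignments:
T | R | P | Expression 1 | Expression 2
---------------------------------------
0 | 0 | 0 | 1 | 1
0 | 0 | 1 | 0 | 0
0 | 1 | 0 | 0 | 0
0 | 1 | 1 | 1 | 1
1 | 0 | 0 | 0 | 0
1 | 0 | 1 | 1 | 1
1 | 1 | 0 | 1 | 1
1 | 1 | 1 | 0 | 0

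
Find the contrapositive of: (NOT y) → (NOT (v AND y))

Contrapositive: (v AND y) → y
Note: A statement and its contrapositive are logically equivalent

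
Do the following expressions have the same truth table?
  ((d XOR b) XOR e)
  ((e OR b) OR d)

No. Counterexample: with b=0, d=1, e=1, Expression 1 = 0 but Expression 2 = 1.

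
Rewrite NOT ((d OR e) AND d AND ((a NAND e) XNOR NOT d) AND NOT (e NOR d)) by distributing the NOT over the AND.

NOT (d OR e) OR NOT d OR NOT ((a NAND e) XNOR NOT d) OR (e NOR d)
De Morgan's: NOT(AND of terms) = OR of negations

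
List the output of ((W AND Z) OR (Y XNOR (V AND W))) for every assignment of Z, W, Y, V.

Z | W | Y | V | Output
----------------------
0 | 0 | 0 | 0 | 1
0 | 0 | 0 | 1 | 1
0 | 0 | 1 | 0 | 0
0 | 0 | 1 | 1 | 0
0 | 1 | 0 | 0 | 1
0 | 1 | 0 | 1 | 0
0 | 1 | 1 | 0 | 0
0 | 1 | 1 | 1 | 1
1 | 0 | 0 | 0 | 1
1 | 0 | 0 | 1 | 1
1 | 0 | 1 | 0 | 0
1 | 0 | 1 | 1 | 0
1 | 1 | 0 | 0 | 1
1 | 1 | 0 | 1 | 1
1 | 1 | 1 | 0 | 1
1 | 1 | 1 | 1 | 1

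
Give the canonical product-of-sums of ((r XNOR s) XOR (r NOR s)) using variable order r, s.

ΠM(0, 1, 2) = (r OR s) AND (r OR NOT s) AND (NOT r OR s)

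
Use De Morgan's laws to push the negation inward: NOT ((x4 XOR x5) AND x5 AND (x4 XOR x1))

NOT (x4 XOR x5) OR NOT x5 OR NOT (x4 XOR x1)
De Morgan's: NOT(AND of terms) = OR of negations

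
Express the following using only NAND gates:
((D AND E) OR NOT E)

((((D NAND E) NAND (D NAND E)) NAND ((D NAND E) NAND (D NAND E))) NAND ((E NAND E) NAND (E NAND E)))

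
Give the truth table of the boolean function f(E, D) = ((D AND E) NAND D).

E | D | Output
--------------
0 | 0 | 1
0 | 1 | 1
1 | 0 | 1
1 | 1 | 0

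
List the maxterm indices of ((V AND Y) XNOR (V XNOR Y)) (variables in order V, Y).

ΠM(0) = (V OR Y)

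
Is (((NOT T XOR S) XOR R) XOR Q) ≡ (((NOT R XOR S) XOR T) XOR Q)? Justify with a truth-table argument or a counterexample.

Yes, they are equivalent — the two output columns agree on all 16 assignments:
S | R | T | Q | Expression 1 | Expression 2
-------------------------------------------
0 | 0 | 0 | 0 | 1 | 1
0 | 0 | 0 | 1 | 0 | 0
0 | 0 | 1 | 0 | 0 | 0
0 | 0 | 1 | 1 | 1 | 1
0 | 1 | 0 | 0 | 0 | 0
0 | 1 | 0 | 1 | 1 | 1
0 | 1 | 1 | 0 | 1 | 1
0 | 1 | 1 | 1 | 0 | 0
1 | 0 | 0 | 0 | 0 | 0
1 | 0 | 0 | 1 | 1 | 1
1 | 0 | 1 | 0 | 1 | 1
1 | 0 | 1 | 1 | 0 | 0
1 | 1 | 0 | 0 | 1 | 1
1 | 1 | 0 | 1 | 0 | 0
1 | 1 | 1 | 0 | 0 | 0
1 | 1 | 1 | 1 | 1 | 1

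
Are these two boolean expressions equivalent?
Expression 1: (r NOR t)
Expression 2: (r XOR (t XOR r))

No. Counterexample: with t=0, r=0, Expression 1 = 1 but Expression 2 = 0.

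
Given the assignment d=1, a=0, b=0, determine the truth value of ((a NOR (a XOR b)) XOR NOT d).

Substituting: ((0 NOR (0 XOR 0)) XOR NOT 1)
= 1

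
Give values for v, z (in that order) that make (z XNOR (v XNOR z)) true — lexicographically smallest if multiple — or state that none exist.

v=1, z=0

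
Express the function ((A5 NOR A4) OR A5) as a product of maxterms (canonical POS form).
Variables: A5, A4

ΠM(1) = (A5 OR NOT A4)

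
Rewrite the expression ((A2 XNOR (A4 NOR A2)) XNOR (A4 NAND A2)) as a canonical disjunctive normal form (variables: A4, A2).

(A4 AND NOT A2) OR (A4 AND A2)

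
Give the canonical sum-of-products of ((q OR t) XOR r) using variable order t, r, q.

Σm(1, 2, 4, 5) = (NOT t AND NOT r AND q) OR (NOT t AND r AND NOT q) OR (t AND NOT r AND NOT q) OR (t AND NOT r AND q)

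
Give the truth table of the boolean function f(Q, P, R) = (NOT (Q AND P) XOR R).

Q | P | R | Output
------------------
0 | 0 | 0 | 1
0 | 0 | 1 | 0
0 | 1 | 0 | 1
0 | 1 | 1 | 0
1 | 0 | 0 | 1
1 | 0 | 1 | 0
1 | 1 | 0 | 0
1 | 1 | 1 | 1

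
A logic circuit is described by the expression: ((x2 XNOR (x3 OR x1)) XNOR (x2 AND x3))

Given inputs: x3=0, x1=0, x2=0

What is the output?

Substituting: ((0 XNOR (0 OR 0)) XNOR (0 AND 0))
= 0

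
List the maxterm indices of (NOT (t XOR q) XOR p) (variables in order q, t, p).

ΠM(1, 2, 4, 7) = (q OR t OR NOT p) AND (q OR NOT t OR p) AND (NOT q OR t OR p) AND (NOT q OR NOT t OR NOT p)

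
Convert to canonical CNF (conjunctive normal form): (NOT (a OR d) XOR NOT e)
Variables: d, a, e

(d OR a OR e) AND (d OR NOT a OR NOT e) AND (NOT d OR a OR NOT e) AND (NOT d OR NOT a OR NOT e)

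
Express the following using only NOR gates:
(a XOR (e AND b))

((((a NOR ((e NOR e) NOR (b NOR b))) NOR (a NOR ((e NOR e) NOR (b NOR b)))) NOR ((a NOR ((e NOR e) NOR (b NOR b))) NOR (a NOR ((e NOR e) NOR (b NOR b))))) NOR ((((a NOR a) NOR (((e NOR e) NOR (b NOR b)) NOR ((e NOR e) NOR (b NOR b)))) NOR ((a NOR a) NOR (((e NOR e) NOR (b NOR b)) NOR ((e NOR e) NOR (b NOR b))))) NOR (((a NOR a) NOR (((e NOR e) NOR (b NOR b)) NOR ((e NOR e) NOR (b NOR b)))) NOR ((a NOR a) NOR (((e NOR e) NOR (b NOR b)) NOR ((e NOR e) NOR (b NOR b)))))))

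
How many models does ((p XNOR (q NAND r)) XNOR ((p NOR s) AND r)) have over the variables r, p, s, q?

Satisfying assignments: (0,0,0,0), (0,0,0,1), (0,0,1,0), (0,0,1,1), (1,0,0,1), (1,0,1,0), (1,1,0,1), (1,1,1,1)
Count: 8 out of 16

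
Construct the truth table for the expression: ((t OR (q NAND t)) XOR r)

t | q | r | Output
------------------
0 | 0 | 0 | 1
0 | 0 | 1 | 0
0 | 1 | 0 | 1
0 | 1 | 1 | 0
1 | 0 | 0 | 1
1 | 0 | 1 | 0
1 | 1 | 0 | 1
1 | 1 | 1 | 0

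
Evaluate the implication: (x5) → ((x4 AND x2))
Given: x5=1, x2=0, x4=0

Antecedent (x5) = 1; consequent ((x4 AND x2)) = 0.
1 → 0 = 0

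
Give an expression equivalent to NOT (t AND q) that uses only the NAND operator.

(((t NAND q) NAND (t NAND q)) NAND ((t NAND q) NAND (t NAND q)))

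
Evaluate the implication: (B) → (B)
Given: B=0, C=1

Antecedent (B) = 0; consequent (B) = 0.
0 → 0 = 1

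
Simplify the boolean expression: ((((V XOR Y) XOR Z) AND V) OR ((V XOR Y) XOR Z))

By absorption (E OR (E AND v) = E):
= ((V XOR Y) XOR Z)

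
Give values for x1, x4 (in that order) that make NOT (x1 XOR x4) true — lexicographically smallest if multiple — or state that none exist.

x1=0, x4=0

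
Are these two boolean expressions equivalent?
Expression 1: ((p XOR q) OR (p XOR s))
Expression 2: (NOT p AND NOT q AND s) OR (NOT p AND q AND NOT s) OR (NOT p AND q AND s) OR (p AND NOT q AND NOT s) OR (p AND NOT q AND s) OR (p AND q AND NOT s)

Yes, they are equivalent — the two output columns agree on all 8 assignments:
p | q | s | Expression 1 | Expression 2
---------------------------------------
0 | 0 | 0 | 0 | 0
0 | 0 | 1 | 1 | 1
0 | 1 | 0 | 1 | 1
0 | 1 | 1 | 1 | 1
1 | 0 | 0 | 1 | 1
1 | 0 | 1 | 1 | 1
1 | 1 | 0 | 1 | 1
1 | 1 | 1 | 0 | 0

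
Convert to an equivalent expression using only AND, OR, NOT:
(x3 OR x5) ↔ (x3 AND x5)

((x3 OR x5) AND (x3 AND x5)) OR (NOT (x3 OR x5) AND NOT (x3 AND x5))
(Biconditional = both true or both false)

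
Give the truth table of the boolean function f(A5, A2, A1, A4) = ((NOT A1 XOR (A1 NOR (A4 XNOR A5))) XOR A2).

A5 | A2 | A1 | A4 | Output
--------------------------
0 | 0 | 0 | 0 | 1
0 | 0 | 0 | 1 | 0
0 | 0 | 1 | 0 | 0
0 | 0 | 1 | 1 | 0
0 | 1 | 0 | 0 | 0
0 | 1 | 0 | 1 | 1
0 | 1 | 1 | 0 | 1
0 | 1 | 1 | 1 | 1
1 | 0 | 0 | 0 | 0
1 | 0 | 0 | 1 | 1
1 | 0 | 1 | 0 | 0
1 | 0 | 1 | 1 | 0
1 | 1 | 0 | 0 | 1
1 | 1 | 0 | 1 | 0
1 | 1 | 1 | 0 | 1
1 | 1 | 1 | 1 | 1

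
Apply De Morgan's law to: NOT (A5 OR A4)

NOT A5 AND NOT A4
De Morgan's: NOT(OR of terms) = AND of negations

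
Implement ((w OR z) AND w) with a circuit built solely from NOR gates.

((((w NOR z) NOR (w NOR z)) NOR ((w NOR z) NOR (w NOR z))) NOR (w NOR w))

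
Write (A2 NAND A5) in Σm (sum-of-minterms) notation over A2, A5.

Σm(0, 1, 2) = (NOT A2 AND NOT A5) OR (NOT A2 AND A5) OR (A2 AND NOT A5)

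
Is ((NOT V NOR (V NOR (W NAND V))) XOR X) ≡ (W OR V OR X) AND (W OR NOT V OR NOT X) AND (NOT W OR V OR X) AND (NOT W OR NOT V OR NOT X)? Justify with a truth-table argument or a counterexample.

Yes, they are equivalent — the two output columns agree on all 8 assignments:
W | V | X | Expression 1 | Expression 2
---------------------------------------
0 | 0 | 0 | 0 | 0
0 | 0 | 1 | 1 | 1
0 | 1 | 0 | 1 | 1
0 | 1 | 1 | 0 | 0
1 | 0 | 0 | 0 | 0
1 | 0 | 1 | 1 | 1
1 | 1 | 0 | 1 | 1
1 | 1 | 1 | 0 | 0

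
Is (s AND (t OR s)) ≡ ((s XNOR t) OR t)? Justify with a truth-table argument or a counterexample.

No. Counterexample: with t=0, s=0, Expression 1 = 0 but Expression 2 = 1.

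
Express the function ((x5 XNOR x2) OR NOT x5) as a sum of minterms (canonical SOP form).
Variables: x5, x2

Σm(0, 1, 3) = (NOT x5 AND NOT x2) OR (NOT x5 AND x2) OR (x5 AND x2)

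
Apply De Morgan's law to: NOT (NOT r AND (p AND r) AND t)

r OR NOT (p AND r) OR NOT t
De Morgan's: NOT(AND of terms) = OR of negations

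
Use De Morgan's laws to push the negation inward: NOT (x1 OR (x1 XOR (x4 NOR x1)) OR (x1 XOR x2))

NOT x1 AND NOT (x1 XOR (x4 NOR x1)) AND NOT (x1 XOR x2)
De Morgan's: NOT(OR of terms) = AND of negations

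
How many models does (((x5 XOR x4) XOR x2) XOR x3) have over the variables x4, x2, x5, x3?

Satisfying assignments: (0,0,0,1), (0,0,1,0), (0,1,0,0), (0,1,1,1), (1,0,0,0), (1,0,1,1), (1,1,0,1), (1,1,1,0)
Count: 8 out of 16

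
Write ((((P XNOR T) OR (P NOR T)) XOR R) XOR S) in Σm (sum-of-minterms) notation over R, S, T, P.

Σm(0, 3, 5, 6, 9, 10, 12, 15) = (NOT R AND NOT S AND NOT T AND NOT P) OR (NOT R AND NOT S AND T AND P) OR (NOT R AND S AND NOT T AND P) OR (NOT R AND S AND T AND NOT P) OR (R AND NOT S AND NOT T AND P) OR (R AND NOT S AND T AND NOT P) OR (R AND S AND NOT T AND NOT P) OR (R AND S AND T AND P)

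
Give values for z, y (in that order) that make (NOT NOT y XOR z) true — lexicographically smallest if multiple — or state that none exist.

z=0, y=1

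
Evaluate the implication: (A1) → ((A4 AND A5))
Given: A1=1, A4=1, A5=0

Antecedent (A1) = 1; consequent ((A4 AND A5)) = 0.
1 → 0 = 0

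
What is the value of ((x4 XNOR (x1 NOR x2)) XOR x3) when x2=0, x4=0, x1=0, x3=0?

Substituting: ((0 XNOR (0 NOR 0)) XOR 0)
= 0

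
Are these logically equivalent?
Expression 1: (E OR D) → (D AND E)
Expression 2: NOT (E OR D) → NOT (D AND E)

No, Inverse is not equivalent to original (counterexample: D=0, E=1)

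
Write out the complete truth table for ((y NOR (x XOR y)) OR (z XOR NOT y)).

x | z | y | Output
------------------
0 | 0 | 0 | 1
0 | 0 | 1 | 0
0 | 1 | 0 | 1
0 | 1 | 1 | 1
1 | 0 | 0 | 1
1 | 0 | 1 | 0
1 | 1 | 0 | 0
1 | 1 | 1 | 1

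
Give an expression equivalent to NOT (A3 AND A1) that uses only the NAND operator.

(((A3 NAND A1) NAND (A3 NAND A1)) NAND ((A3 NAND A1) NAND (A3 NAND A1)))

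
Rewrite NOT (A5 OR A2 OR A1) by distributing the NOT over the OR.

NOT A5 AND NOT A2 AND NOT A1
De Morgan's: NOT(OR of terms) = AND of negations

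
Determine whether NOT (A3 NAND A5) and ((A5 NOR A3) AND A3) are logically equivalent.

No. Counterexample: with A5=1, A3=1, Expression 1 = 1 but Expression 2 = 0.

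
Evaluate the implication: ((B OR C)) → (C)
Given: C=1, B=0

Antecedent ((B OR C)) = 1; consequent (C) = 1.
1 → 1 = 1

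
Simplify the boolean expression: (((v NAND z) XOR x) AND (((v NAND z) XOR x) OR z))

By absorption (E AND (E OR v) = E):
= ((v NAND z) XOR x)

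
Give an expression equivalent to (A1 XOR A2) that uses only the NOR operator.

((((A1 NOR A2) NOR (A1 NOR A2)) NOR ((A1 NOR A2) NOR (A1 NOR A2))) NOR ((((A1 NOR A1) NOR (A2 NOR A2)) NOR ((A1 NOR A1) NOR (A2 NOR A2))) NOR (((A1 NOR A1) NOR (A2 NOR A2)) NOR ((A1 NOR A1) NOR (A2 NOR A2)))))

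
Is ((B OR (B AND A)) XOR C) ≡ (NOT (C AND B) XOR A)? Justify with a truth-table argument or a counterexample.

No. Counterexample: with C=0, B=0, A=0, Expression 1 = 0 but Expression 2 = 1.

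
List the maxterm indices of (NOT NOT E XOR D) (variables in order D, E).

ΠM(0, 3) = (D OR E) AND (NOT D OR NOT E)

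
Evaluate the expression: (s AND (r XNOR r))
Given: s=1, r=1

Substituting: (1 AND (1 XNOR 1))
= 1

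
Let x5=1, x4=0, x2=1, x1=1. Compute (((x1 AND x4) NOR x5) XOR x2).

Substituting: (((1 AND 0) NOR 1) XOR 1)
= 1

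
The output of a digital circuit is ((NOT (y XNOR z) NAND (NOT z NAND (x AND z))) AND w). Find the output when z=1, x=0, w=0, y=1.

Substituting: ((NOT (1 XNOR 1) NAND (NOT 1 NAND (0 AND 1))) AND 0)
= 0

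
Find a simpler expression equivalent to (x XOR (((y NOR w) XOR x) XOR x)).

By XOR self-cancellation ((E XOR v) XOR v = E):
= ((y NOR w) XOR x)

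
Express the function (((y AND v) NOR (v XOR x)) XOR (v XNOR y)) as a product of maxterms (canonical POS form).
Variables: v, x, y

ΠM(0, 3, 4) = (v OR x OR y) AND (v OR NOT x OR NOT y) AND (NOT v OR x OR y)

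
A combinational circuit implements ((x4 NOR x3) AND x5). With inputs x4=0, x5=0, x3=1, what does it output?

Substituting: ((0 NOR 1) AND 0)
= 0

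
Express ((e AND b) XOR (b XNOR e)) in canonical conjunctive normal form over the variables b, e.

(b OR NOT e) AND (NOT b OR e) AND (NOT b OR NOT e)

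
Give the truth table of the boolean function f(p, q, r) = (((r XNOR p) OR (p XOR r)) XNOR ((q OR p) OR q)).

p | q | r | Output
------------------
0 | 0 | 0 | 0
0 | 0 | 1 | 0
0 | 1 | 0 | 1
0 | 1 | 1 | 1
1 | 0 | 0 | 1
1 | 0 | 1 | 1
1 | 1 | 0 | 1
1 | 1 | 1 | 1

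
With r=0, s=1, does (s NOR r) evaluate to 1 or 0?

Substituting: (1 NOR 0)
= 0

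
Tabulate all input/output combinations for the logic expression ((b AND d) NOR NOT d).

d | b | Output
--------------
0 | 0 | 0
0 | 1 | 0
1 | 0 | 1
1 | 1 | 0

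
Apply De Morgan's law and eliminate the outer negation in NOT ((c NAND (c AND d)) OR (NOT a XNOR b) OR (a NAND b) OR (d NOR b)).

NOT (c NAND (c AND d)) AND NOT (NOT a XNOR b) AND NOT (a NAND b) AND NOT (d NOR b)
De Morgan's: NOT(OR of terms) = AND of negations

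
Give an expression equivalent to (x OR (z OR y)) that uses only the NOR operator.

((x NOR ((z NOR y) NOR (z NOR y))) NOR (x NOR ((z NOR y) NOR (z NOR y))))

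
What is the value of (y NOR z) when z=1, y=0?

Substituting: (0 NOR 1)
= 0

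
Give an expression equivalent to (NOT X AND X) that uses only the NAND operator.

(((X NAND X) NAND X) NAND ((X NAND X) NAND X))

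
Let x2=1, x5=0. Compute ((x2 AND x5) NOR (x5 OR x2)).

Substituting: ((1 AND 0) NOR (0 OR 1))
= 0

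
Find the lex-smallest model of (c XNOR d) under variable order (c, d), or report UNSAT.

c=0, d=0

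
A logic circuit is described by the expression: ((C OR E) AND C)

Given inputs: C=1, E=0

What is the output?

Substituting: ((1 OR 0) AND 1)
= 1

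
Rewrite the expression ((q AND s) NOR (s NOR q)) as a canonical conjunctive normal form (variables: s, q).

(s OR q) AND (NOT s OR NOT q)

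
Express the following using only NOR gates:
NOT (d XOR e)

(((((d NOR e) NOR (d NOR e)) NOR ((d NOR e) NOR (d NOR e))) NOR ((((d NOR d) NOR (e NOR e)) NOR ((d NOR d) NOR (e NOR e))) NOR (((d NOR d) NOR (e NOR e)) NOR ((d NOR d) NOR (e NOR e))))) NOR ((((d NOR e) NOR (d NOR e)) NOR ((d NOR e) NOR (d NOR e))) NOR ((((d NOR d) NOR (e NOR e)) NOR ((d NOR d) NOR (e NOR e))) NOR (((d NOR d) NOR (e NOR e)) NOR ((d NOR d) NOR (e NOR e))))))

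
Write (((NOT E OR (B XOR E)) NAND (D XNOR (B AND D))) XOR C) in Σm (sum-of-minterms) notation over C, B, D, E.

Σm(2, 3, 5, 7, 8, 9, 12, 14) = (NOT C AND NOT B AND D AND NOT E) OR (NOT C AND NOT B AND D AND E) OR (NOT C AND B AND NOT D AND E) OR (NOT C AND B AND D AND E) OR (C AND NOT B AND NOT D AND NOT E) OR (C AND NOT B AND NOT D AND E) OR (C AND B AND NOT D AND NOT E) OR (C AND B AND D AND NOT E)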